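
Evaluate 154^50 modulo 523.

154^1 ≡ 154 (mod 523)
154^2 ≡ 154^2 = 23716 ≡ 181 (mod 523)
154^4 ≡ 181^2 = 32761 ≡ 335 (mod 523)
154^8 ≡ 335^2 = 112225 ≡ 303 (mod 523)
154^16 ≡ 303^2 = 91809 ≡ 284 (mod 523)
154^32 ≡ 284^2 = 80656 ≡ 114 (mod 523)
154^50 = 154^32 × 154^16 × 154^2 ≡ 114 × 284 × 181 (mod 523).
Accumulate the product:
114 × 284 = 32376 ≡ 473
473 × 181 = 85613 ≡ 364

364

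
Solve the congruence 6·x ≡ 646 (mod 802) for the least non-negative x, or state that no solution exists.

gcd(6, 802) = 2, and 2 | 646, so solutions exist.
Divide through by 2: 3·x ≡ 323 (mod 401).
3⁻¹ ≡ 134 (mod 401).
x ≡ 134·323 ≡ 375 (mod 401).
The smallest non-negative solution is x = 375.

375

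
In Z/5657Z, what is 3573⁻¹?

5657 = 1·3573 + 2084
3573 = 1·2084 + 1489
2084 = 1·1489 + 595
1489 = 2·595 + 299
595 = 1·299 + 296
299 = 1·296 + 3
296 = 98·3 + 2
3 = 1·2 + 1
2 = 2·1 + 0
gcd(3573, 5657) = 1, so the inverse exists.
Back-substitute for 1:
1 = 1·3 − 1·2
  = −1·296 + 99·3
  = 99·299 − 100·296
  = −100·595 + 199·299
  = 199·1489 − 498·595
  = −498·2084 + 697·1489
  = 697·3573 − 1195·2084
  = −1195·5657 + 1892·3573
So 3573⁻¹ ≡ 1892 (mod 5657).

1892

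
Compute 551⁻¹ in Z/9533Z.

2699

By the extended Euclidean algorithm:
9533 = 17*551 + 166
551 = 3*166 + 53
166 = 3*53 + 7
53 = 7*7 + 4
7 = 1*4 + 3
4 = 1*3 + 1
3 = 3*1 + 0
gcd(551, 9533) = 1, so the inverse exists.
Back-substitute for 1:
1 = 1*4 − 1*3
  = −1*7 + 2*4
  = 2*53 − 15*7
  = −15*166 + 47*53
  = 47*551 − 156*166
  = −156*9533 + 2699*551
So 551⁻¹ ≡ 2699 (mod 9533).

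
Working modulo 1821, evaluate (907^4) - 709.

(907)^4 ≡ 1402 (mod 1821)
1402 - 709 = 693

693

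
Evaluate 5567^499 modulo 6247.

2436

5567^1 ≡ 5567 (mod 6247)
5567^2 ≡ 5567^2 = 30991489 ≡ 122 (mod 6247)
5567^4 ≡ 122^2 = 14884 ≡ 2390 (mod 6247)
5567^8 ≡ 2390^2 = 5712100 ≡ 2342 (mod 6247)
5567^16 ≡ 2342^2 = 5484964 ≡ 98 (mod 6247)
5567^32 ≡ 98^2 = 9604 ≡ 3357 (mod 6247)
5567^64 ≡ 3357^2 = 11269449 ≡ 6108 (mod 6247)
5567^128 ≡ 6108^2 = 37307664 ≡ 580 (mod 6247)
5567^256 ≡ 580^2 = 336400 ≡ 5309 (mod 6247)
5567^499 = 5567^256 · 5567^128 · 5567^64 · 5567^32 · 5567^16 · 5567^2 · 5567^1 ≡ 5309 · 580 · 6108 · 3357 · 98 · 122 · 5567 (mod 6247).
Accumulate the product:
5309 · 580 = 3079220 ≡ 5696
5696 · 6108 = 34791168 ≡ 1625
1625 · 3357 = 5455125 ≡ 1494
1494 · 98 = 146412 ≡ 2731
2731 · 122 = 333182 ≡ 2091
2091 · 5567 = 11640597 ≡ 2436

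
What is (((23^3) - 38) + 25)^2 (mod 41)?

(23)^3 ≡ 31 (mod 41)
31 - 38 = -7 ≡ 34 (mod 41)
34 + 25 = 59 ≡ 18 (mod 41)
(18)^2 ≡ 37 (mod 41)

37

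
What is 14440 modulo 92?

14440 = 156·92 + 88, so 14440 ≡ 88 (mod 92).

88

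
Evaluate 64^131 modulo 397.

366

By square-and-multiply:
64^1 ≡ 64 (mod 397)
64^2 ≡ 64^2 = 4096 ≡ 126 (mod 397)
64^4 ≡ 126^2 = 15876 ≡ 393 (mod 397)
64^8 ≡ 393^2 = 154449 ≡ 16 (mod 397)
64^16 ≡ 16^2 = 256 (mod 397)
64^32 ≡ 256^2 = 65536 ≡ 31 (mod 397)
64^64 ≡ 31^2 = 961 ≡ 167 (mod 397)
64^128 ≡ 167^2 = 27889 ≡ 99 (mod 397)
64^131 = 64^128 · 64^2 · 64^1 ≡ 99 · 126 · 64 (mod 397).
Accumulate the product:
99 · 126 = 12474 ≡ 167
167 · 64 = 10688 ≡ 366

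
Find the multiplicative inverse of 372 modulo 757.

757 = 2×372 + 13
372 = 28×13 + 8
13 = 1×8 + 5
8 = 1×5 + 3
5 = 1×3 + 2
3 = 1×2 + 1
2 = 2×1 + 0
gcd(372, 757) = 1, so the inverse exists.
Bézout: 1 = −143×757 + 291×372.
So 372⁻¹ ≡ 291 (mod 757).

291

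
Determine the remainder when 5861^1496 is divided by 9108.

2209

1496 in binary is 10111011000, i.e. 1496 = 1024 + 256 + 128 + 64 + 16 + 8.
5861^1 ≡ 5861 (mod 9108)
5861^2 ≡ 5861^2 = 34351321 ≡ 5053 (mod 9108)
5861^4 ≡ 5053^2 = 25532809 ≡ 3085 (mod 9108)
5861^8 ≡ 3085^2 = 9517225 ≡ 8473 (mod 9108)
5861^16 ≡ 8473^2 = 71791729 ≡ 2473 (mod 9108)
5861^32 ≡ 2473^2 = 6115729 ≡ 4261 (mod 9108)
5861^64 ≡ 4261^2 = 18156121 ≡ 3877 (mod 9108)
5861^128 ≡ 3877^2 = 15031129 ≡ 2929 (mod 9108)
5861^256 ≡ 2929^2 = 8579041 ≡ 8413 (mod 9108)
5861^512 ≡ 8413^2 = 70778569 ≡ 301 (mod 9108)
5861^1024 ≡ 301^2 = 90601 ≡ 8629 (mod 9108)
5861^1496 = 5861^1024 * 5861^256 * 5861^128 * 5861^64 * 5861^16 * 5861^8 ≡ 8629 * 8413 * 2929 * 3877 * 2473 * 8473 (mod 9108).
Accumulate the product:
8629 * 8413 = 72595777 ≡ 5017
5017 * 2929 = 14694793 ≡ 3589
3589 * 3877 = 13914553 ≡ 6637
6637 * 2473 = 16413301 ≡ 685
685 * 8473 = 5804005 ≡ 2209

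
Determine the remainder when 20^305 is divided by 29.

7

Compute successive squares:
305 in binary is 100110001, i.e. 305 = 256 + 32 + 16 + 1.
20^1 ≡ 20 (mod 29)
20^2 ≡ 20^2 = 400 ≡ 23 (mod 29)
20^4 ≡ 23^2 = 529 ≡ 7 (mod 29)
20^8 ≡ 7^2 = 49 ≡ 20 (mod 29)
20^16 ≡ 20^2 = 400 ≡ 23 (mod 29)
20^32 ≡ 23^2 = 529 ≡ 7 (mod 29)
20^64 ≡ 7^2 = 49 ≡ 20 (mod 29)
20^128 ≡ 20^2 = 400 ≡ 23 (mod 29)
20^256 ≡ 23^2 = 529 ≡ 7 (mod 29)
20^305 = 20^256 × 20^32 × 20^16 × 20^1 ≡ 7 × 7 × 23 × 20 (mod 29).
Accumulate the product:
7 × 7 = 49 ≡ 20
20 × 23 = 460 ≡ 25
25 × 20 = 500 ≡ 7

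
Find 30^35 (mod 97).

34

Compute successive squares:
35 in binary is 100011, i.e. 35 = 32 + 2 + 1.
30^1 ≡ 30 (mod 97)
30^2 ≡ 30^2 = 900 ≡ 27 (mod 97)
30^4 ≡ 27^2 = 729 ≡ 50 (mod 97)
30^8 ≡ 50^2 = 2500 ≡ 75 (mod 97)
30^16 ≡ 75^2 = 5625 ≡ 96 (mod 97)
30^32 ≡ 96^2 = 9216 ≡ 1 (mod 97)
30^35 = 30^32 * 30^2 * 30^1 ≡ 1 * 27 * 30 (mod 97).
Accumulate the product:
1 * 27 = 27
27 * 30 = 810 ≡ 34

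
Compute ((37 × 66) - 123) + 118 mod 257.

37 × 66 = 2442 ≡ 129 (mod 257)
129 - 123 = 6
6 + 118 = 124

124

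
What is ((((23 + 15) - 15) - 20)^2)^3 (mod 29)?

4

23 + 15 = 38 ≡ 9 (mod 29)
9 - 15 = -6 ≡ 23 (mod 29)
23 - 20 = 3
(3)^2 ≡ 9 (mod 29)
(9)^3 ≡ 4 (mod 29)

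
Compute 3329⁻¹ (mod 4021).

2609

4021 = 1*3329 + 692
3329 = 4*692 + 561
692 = 1*561 + 131
561 = 4*131 + 37
131 = 3*37 + 20
37 = 1*20 + 17
20 = 1*17 + 3
17 = 5*3 + 2
3 = 1*2 + 1
2 = 2*1 + 0
gcd(3329, 4021) = 1, so the inverse exists.
Back-substitute for 1:
1 = 1*3 − 1*2
  = −1*17 + 6*3
  = 6*20 − 7*17
  = −7*37 + 13*20
  = 13*131 − 46*37
  = −46*561 + 197*131
  = 197*692 − 243*561
  = −243*3329 + 1169*692
  = 1169*4021 − 1412*3329
So 3329⁻¹ ≡ −1412 ≡ 2609 (mod 4021).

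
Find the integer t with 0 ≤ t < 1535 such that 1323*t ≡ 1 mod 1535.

572

1535 = 1×1323 + 212
1323 = 6×212 + 51
212 = 4×51 + 8
51 = 6×8 + 3
8 = 2×3 + 2
3 = 1×2 + 1
2 = 2×1 + 0
gcd(1323, 1535) = 1, so the inverse exists.
Back-substitute for 1:
1 = 1×3 − 1×2
  = −1×8 + 3×3
  = 3×51 − 19×8
  = −19×212 + 79×51
  = 79×1323 − 493×212
  = −493×1535 + 572×1323
So 1323⁻¹ ≡ 572 (mod 1535).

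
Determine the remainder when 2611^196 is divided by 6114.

Compute successive squares:
196 in binary is 11000100, i.e. 196 = 128 + 64 + 4.
2611^1 ≡ 2611 (mod 6114)
2611^2 ≡ 2611^2 = 6817321 ≡ 211 (mod 6114)
2611^4 ≡ 211^2 = 44521 ≡ 1723 (mod 6114)
2611^8 ≡ 1723^2 = 2968729 ≡ 3439 (mod 6114)
2611^16 ≡ 3439^2 = 11826721 ≡ 2245 (mod 6114)
2611^32 ≡ 2245^2 = 5040025 ≡ 2089 (mod 6114)
2611^64 ≡ 2089^2 = 4363921 ≡ 4639 (mod 6114)
2611^128 ≡ 4639^2 = 21520321 ≡ 5155 (mod 6114)
2611^196 = 2611^128 × 2611^64 × 2611^4 ≡ 5155 × 4639 × 1723 (mod 6114).
Accumulate the product:
5155 × 4639 = 23914045 ≡ 2191
2191 × 1723 = 3775093 ≡ 2755

2755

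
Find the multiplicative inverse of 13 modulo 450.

277

By the extended Euclidean algorithm:
450 = 34·13 + 8
13 = 1·8 + 5
8 = 1·5 + 3
5 = 1·3 + 2
3 = 1·2 + 1
2 = 2·1 + 0
gcd(13, 450) = 1, so the inverse exists.
Back-substitute for 1:
1 = 1·3 − 1·2
  = −1·5 + 2·3
  = 2·8 − 3·5
  = −3·13 + 5·8
  = 5·450 − 173·13
So 13⁻¹ ≡ −173 ≡ 277 (mod 450).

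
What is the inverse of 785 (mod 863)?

863 = 1×785 + 78
785 = 10×78 + 5
78 = 15×5 + 3
5 = 1×3 + 2
3 = 1×2 + 1
2 = 2×1 + 0
gcd(785, 863) = 1, so the inverse exists.
Bézout: 1 = 312×863 − 343×785.
So 785⁻¹ ≡ −343 ≡ 520 (mod 863).

520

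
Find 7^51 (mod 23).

5

By square-and-multiply:
51 in binary is 110011, i.e. 51 = 32 + 16 + 2 + 1.
7^1 ≡ 7 (mod 23)
7^2 ≡ 7^2 = 49 ≡ 3 (mod 23)
7^4 ≡ 3^2 = 9 (mod 23)
7^8 ≡ 9^2 = 81 ≡ 12 (mod 23)
7^16 ≡ 12^2 = 144 ≡ 6 (mod 23)
7^32 ≡ 6^2 = 36 ≡ 13 (mod 23)
7^51 = 7^32 · 7^16 · 7^2 · 7^1 ≡ 13 · 6 · 3 · 7 (mod 23).
Accumulate the product:
13 · 6 = 78 ≡ 9
9 · 3 = 27 ≡ 4
4 · 7 = 28 ≡ 5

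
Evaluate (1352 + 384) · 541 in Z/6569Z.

6378

1352 + 384 = 1736
1736 · 541 = 939176 ≡ 6378 (mod 6569)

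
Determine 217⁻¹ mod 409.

360

Apply the Euclidean algorithm and back-substitute:
409 = 1×217 + 192
217 = 1×192 + 25
192 = 7×25 + 17
25 = 1×17 + 8
17 = 2×8 + 1
8 = 8×1 + 0
gcd(217, 409) = 1, so the inverse exists.
Bézout: 1 = 26×409 − 49×217.
So 217⁻¹ ≡ −49 ≡ 360 (mod 409).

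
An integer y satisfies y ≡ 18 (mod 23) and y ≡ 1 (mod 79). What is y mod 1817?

317

23⁻¹ mod 79: 23×55 ≡ 1 (mod 79), so 23⁻¹ ≡ 55.
y = 18 + 23×((1 − 18)×55 mod 79) = 18 + 23×13 = 317.
Check: 317 mod 23 = 18, 317 mod 79 = 1. ✓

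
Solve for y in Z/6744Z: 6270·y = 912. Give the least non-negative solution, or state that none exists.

368

gcd(6270, 6744) = 6, and 6 | 912, so solutions exist.
Divide through by 6: 1045·y ≡ 152 (mod 1124).
1045⁻¹ ≡ 313 (mod 1124).
y ≡ 313·152 ≡ 368 (mod 1124).
The smallest non-negative solution is y = 368.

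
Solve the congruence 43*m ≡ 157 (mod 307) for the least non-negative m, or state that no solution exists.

175

gcd(43, 307) = 1, so a unique solution mod 307 exists.
43⁻¹ ≡ 50 (mod 307).
m ≡ 50*157 ≡ 175 (mod 307).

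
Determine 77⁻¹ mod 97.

63

Apply the Euclidean algorithm and back-substitute:
97 = 1×77 + 20
77 = 3×20 + 17
20 = 1×17 + 3
17 = 5×3 + 2
3 = 1×2 + 1
2 = 2×1 + 0
gcd(77, 97) = 1, so the inverse exists.
Back-substitute for 1:
1 = 1×3 − 1×2
  = −1×17 + 6×3
  = 6×20 − 7×17
  = −7×77 + 27×20
  = 27×97 − 34×77
So 77⁻¹ ≡ −34 ≡ 63 (mod 97).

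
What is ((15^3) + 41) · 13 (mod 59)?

40

(15)^3 ≡ 12 (mod 59)
12 + 41 = 53
53 · 13 = 689 ≡ 40 (mod 59)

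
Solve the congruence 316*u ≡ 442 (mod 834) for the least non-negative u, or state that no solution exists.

136

gcd(316, 834) = 2, and 2 | 442, so solutions exist.
Divide through by 2: 158*u ≡ 221 (mod 417).
158⁻¹ ≡ 161 (mod 417).
u ≡ 161*221 ≡ 136 (mod 417).
The smallest non-negative solution is u = 136.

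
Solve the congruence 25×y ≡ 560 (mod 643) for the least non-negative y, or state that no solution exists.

151

gcd(25, 643) = 1, so a unique solution mod 643 exists.
25⁻¹ ≡ 463 (mod 643).
y ≡ 463×560 ≡ 151 (mod 643).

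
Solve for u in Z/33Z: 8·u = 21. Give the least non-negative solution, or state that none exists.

15

gcd(8, 33) = 1, so a unique solution mod 33 exists.
8⁻¹ ≡ 29 (mod 33).
u ≡ 29·21 ≡ 15 (mod 33).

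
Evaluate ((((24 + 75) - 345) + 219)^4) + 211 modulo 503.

24 + 75 = 99
99 - 345 = -246 ≡ 257 (mod 503)
257 + 219 = 476
(476)^4 ≡ 273 (mod 503)
273 + 211 = 484

484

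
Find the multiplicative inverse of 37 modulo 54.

19

Apply the Euclidean algorithm and back-substitute:
54 = 1×37 + 17
37 = 2×17 + 3
17 = 5×3 + 2
3 = 1×2 + 1
2 = 2×1 + 0
gcd(37, 54) = 1, so the inverse exists.
Bézout: 1 = −13×54 + 19×37.
So 37⁻¹ ≡ 19 (mod 54).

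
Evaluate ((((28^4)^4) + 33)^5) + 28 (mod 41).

29

(28)^4 ≡ 25 (mod 41)
(25)^4 ≡ 18 (mod 41)
18 + 33 = 51 ≡ 10 (mod 41)
(10)^5 ≡ 1 (mod 41)
1 + 28 = 29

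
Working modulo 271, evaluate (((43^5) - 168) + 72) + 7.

68

(43)^5 ≡ 157 (mod 271)
157 - 168 = -11 ≡ 260 (mod 271)
260 + 72 = 332 ≡ 61 (mod 271)
61 + 7 = 68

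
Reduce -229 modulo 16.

-229 = -15*16 + 11, so -229 ≡ 11 (mod 16).

11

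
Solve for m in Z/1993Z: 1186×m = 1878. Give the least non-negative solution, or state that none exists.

gcd(1186, 1993) = 1, so a unique solution mod 1993 exists.
1186⁻¹ ≡ 610 (mod 1993).
m ≡ 610×1878 ≡ 1598 (mod 1993).

1598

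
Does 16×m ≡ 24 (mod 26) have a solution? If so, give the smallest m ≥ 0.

gcd(16, 26) = 2, and 2 | 24, so solutions exist.
Divide through by 2: 8×m mod 13 = 12.
8⁻¹ ≡ 5 (mod 13).
m ≡ 5×12 ≡ 8 (mod 13).
The smallest non-negative solution is m = 8.

8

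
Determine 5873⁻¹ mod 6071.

1993

By the extended Euclidean algorithm:
6071 = 1·5873 + 198
5873 = 29·198 + 131
198 = 1·131 + 67
131 = 1·67 + 64
67 = 1·64 + 3
64 = 21·3 + 1
3 = 3·1 + 0
gcd(5873, 6071) = 1, so the inverse exists.
Back-substitute for 1:
1 = 1·64 − 21·3
  = −21·67 + 22·64
  = 22·131 − 43·67
  = −43·198 + 65·131
  = 65·5873 − 1928·198
  = −1928·6071 + 1993·5873
So 5873⁻¹ ≡ 1993 (mod 6071).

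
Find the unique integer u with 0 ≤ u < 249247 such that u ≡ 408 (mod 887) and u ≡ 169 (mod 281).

887⁻¹ mod 281: 887·198 ≡ 1 (mod 281), so 887⁻¹ ≡ 198.
u = 408 + 887·((169 − 408)·198 mod 281) = 408 + 887·167 = 148537.

148537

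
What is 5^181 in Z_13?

5

By square-and-multiply:
181 in binary is 10110101, i.e. 181 = 128 + 32 + 16 + 4 + 1.
5^1 ≡ 5 (mod 13)
5^2 ≡ 5^2 = 25 ≡ 12 (mod 13)
5^4 ≡ 12^2 = 144 ≡ 1 (mod 13)
5^8 ≡ 1^2 = 1 (mod 13)
5^16 ≡ 1^2 = 1 (mod 13)
5^32 ≡ 1^2 = 1 (mod 13)
5^64 ≡ 1^2 = 1 (mod 13)
5^128 ≡ 1^2 = 1 (mod 13)
5^181 = 5^128 * 5^32 * 5^16 * 5^4 * 5^1 ≡ 1 * 1 * 1 * 1 * 5 (mod 13).
Accumulate the product:
1 * 1 = 1
1 * 1 = 1
1 * 1 = 1
1 * 5 = 5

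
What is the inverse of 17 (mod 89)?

By the extended Euclidean algorithm:
89 = 5*17 + 4
17 = 4*4 + 1
4 = 4*1 + 0
gcd(17, 89) = 1, so the inverse exists.
Back-substitute for 1:
1 = 1*17 − 4*4
  = −4*89 + 21*17
So 17⁻¹ ≡ 21 (mod 89).

21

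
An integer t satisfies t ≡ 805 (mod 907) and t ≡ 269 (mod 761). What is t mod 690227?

101482

907⁻¹ mod 761: 907×589 ≡ 1 (mod 761), so 907⁻¹ ≡ 589.
t = 805 + 907×((269 − 805)×589 mod 761) = 805 + 907×111 = 101482.
Check: 101482 mod 907 = 805, 101482 mod 761 = 269. ✓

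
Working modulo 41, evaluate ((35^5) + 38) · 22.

(35)^5 ≡ 14 (mod 41)
14 + 38 = 52 ≡ 11 (mod 41)
11 · 22 = 242 ≡ 37 (mod 41)

37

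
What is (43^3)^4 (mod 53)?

16

(43)^3 ≡ 7 (mod 53)
(7)^4 ≡ 16 (mod 53)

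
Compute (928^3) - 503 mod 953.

73

(928)^3 ≡ 576 (mod 953)
576 - 503 = 73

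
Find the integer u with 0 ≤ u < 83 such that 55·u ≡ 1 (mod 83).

83 = 1×55 + 28
55 = 1×28 + 27
28 = 1×27 + 1
27 = 27×1 + 0
gcd(55, 83) = 1, so the inverse exists.
Back-substitute for 1:
1 = 1×28 − 1×27
  = −1×55 + 2×28
  = 2×83 − 3×55
So 55⁻¹ ≡ −3 ≡ 80 (mod 83).

80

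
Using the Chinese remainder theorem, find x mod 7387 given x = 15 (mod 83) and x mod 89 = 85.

83⁻¹ mod 89: 83·74 ≡ 1 (mod 89), so 83⁻¹ ≡ 74.
x = 15 + 83·((85 − 15)·74 mod 89) = 15 + 83·18 = 1509.

1509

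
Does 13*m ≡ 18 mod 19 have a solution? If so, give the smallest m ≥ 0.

16

gcd(13, 19) = 1, so a unique solution mod 19 exists.
13⁻¹ ≡ 3 (mod 19).
m ≡ 3*18 ≡ 16 (mod 19).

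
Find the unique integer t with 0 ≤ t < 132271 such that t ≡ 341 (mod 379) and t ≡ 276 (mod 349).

379⁻¹ mod 349: 379*128 ≡ 1 (mod 349), so 379⁻¹ ≡ 128.
t = 341 + 379*((276 − 341)*128 mod 349) = 341 + 379*56 = 21565.

21565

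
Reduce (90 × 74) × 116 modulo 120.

90 × 74 = 6660 ≡ 60 (mod 120)
60 × 116 = 6960 ≡ 0 (mod 120)

0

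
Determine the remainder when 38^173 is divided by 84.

68

Using repeated squaring:
173 in binary is 10101101, i.e. 173 = 128 + 32 + 8 + 4 + 1.
38^1 ≡ 38 (mod 84)
38^2 ≡ 38^2 = 1444 ≡ 16 (mod 84)
38^4 ≡ 16^2 = 256 ≡ 4 (mod 84)
38^8 ≡ 4^2 = 16 (mod 84)
38^16 ≡ 16^2 = 256 ≡ 4 (mod 84)
38^32 ≡ 4^2 = 16 (mod 84)
38^64 ≡ 16^2 = 256 ≡ 4 (mod 84)
38^128 ≡ 4^2 = 16 (mod 84)
38^173 = 38^128 · 38^32 · 38^8 · 38^4 · 38^1 ≡ 16 · 16 · 16 · 4 · 38 (mod 84).
Accumulate the product:
16 · 16 = 256 ≡ 4
4 · 16 = 64
64 · 4 = 256 ≡ 4
4 · 38 = 152 ≡ 68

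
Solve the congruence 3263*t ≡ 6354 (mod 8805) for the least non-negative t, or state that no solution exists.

gcd(3263, 8805) = 1, so a unique solution mod 8805 exists.
3263⁻¹ ≡ 1727 (mod 8805).
t ≡ 1727*6354 ≡ 2328 (mod 8805).

2328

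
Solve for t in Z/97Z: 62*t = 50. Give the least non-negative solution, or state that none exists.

54

gcd(62, 97) = 1, so a unique solution mod 97 exists.
62⁻¹ ≡ 36 (mod 97).
t ≡ 36*50 ≡ 54 (mod 97).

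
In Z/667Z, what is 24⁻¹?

Run the extended Euclidean algorithm:
667 = 27·24 + 19
24 = 1·19 + 5
19 = 3·5 + 4
5 = 1·4 + 1
4 = 4·1 + 0
gcd(24, 667) = 1, so the inverse exists.
Bézout: 1 = −5·667 + 139·24.
So 24⁻¹ ≡ 139 (mod 667).

139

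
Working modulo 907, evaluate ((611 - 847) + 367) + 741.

872

611 - 847 = -236 ≡ 671 (mod 907)
671 + 367 = 1038 ≡ 131 (mod 907)
131 + 741 = 872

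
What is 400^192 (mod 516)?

4

192 in binary is 11000000, i.e. 192 = 128 + 64.
400^1 ≡ 400 (mod 516)
400^2 ≡ 400^2 = 160000 ≡ 40 (mod 516)
400^4 ≡ 40^2 = 1600 ≡ 52 (mod 516)
400^8 ≡ 52^2 = 2704 ≡ 124 (mod 516)
400^16 ≡ 124^2 = 15376 ≡ 412 (mod 516)
400^32 ≡ 412^2 = 169744 ≡ 496 (mod 516)
400^64 ≡ 496^2 = 246016 ≡ 400 (mod 516)
400^128 ≡ 400^2 = 160000 ≡ 40 (mod 516)
400^192 = 400^128 · 400^64 ≡ 40 · 400 (mod 516).
40 · 400 = 16000 ≡ 4 (mod 516).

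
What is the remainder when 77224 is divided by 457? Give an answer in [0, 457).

77224 = 168*457 + 448, so 77224 ≡ 448 (mod 457).

448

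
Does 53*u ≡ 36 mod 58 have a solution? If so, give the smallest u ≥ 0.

16

gcd(53, 58) = 1, so a unique solution mod 58 exists.
53⁻¹ ≡ 23 (mod 58).
u ≡ 23*36 ≡ 16 (mod 58).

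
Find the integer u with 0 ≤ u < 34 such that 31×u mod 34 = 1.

34 = 1·31 + 3
31 = 10·3 + 1
3 = 3·1 + 0
gcd(31, 34) = 1, so the inverse exists.
Back-substitute for 1:
1 = 1·31 − 10·3
  = −10·34 + 11·31
So 31⁻¹ ≡ 11 (mod 34).

11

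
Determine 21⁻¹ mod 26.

Apply the Euclidean algorithm and back-substitute:
26 = 1·21 + 5
21 = 4·5 + 1
5 = 5·1 + 0
gcd(21, 26) = 1, so the inverse exists.
Back-substitute for 1:
1 = 1·21 − 4·5
  = −4·26 + 5·21
So 21⁻¹ ≡ 5 (mod 26).

5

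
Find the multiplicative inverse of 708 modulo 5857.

91

Run the extended Euclidean algorithm:
5857 = 8·708 + 193
708 = 3·193 + 129
193 = 1·129 + 64
129 = 2·64 + 1
64 = 64·1 + 0
gcd(708, 5857) = 1, so the inverse exists.
Back-substitute for 1:
1 = 1·129 − 2·64
  = −2·193 + 3·129
  = 3·708 − 11·193
  = −11·5857 + 91·708
So 708⁻¹ ≡ 91 (mod 5857).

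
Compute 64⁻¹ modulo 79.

Apply the Euclidean algorithm and back-substitute:
79 = 1×64 + 15
64 = 4×15 + 4
15 = 3×4 + 3
4 = 1×3 + 1
3 = 3×1 + 0
gcd(64, 79) = 1, so the inverse exists.
Back-substitute for 1:
1 = 1×4 − 1×3
  = −1×15 + 4×4
  = 4×64 − 17×15
  = −17×79 + 21×64
So 64⁻¹ ≡ 21 (mod 79).

21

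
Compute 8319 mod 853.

642

8319 = 9*853 + 642, so 8319 ≡ 642 (mod 853).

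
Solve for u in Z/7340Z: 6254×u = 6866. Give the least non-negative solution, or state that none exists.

629

gcd(6254, 7340) = 2, and 2 | 6866, so solutions exist.
Divide through by 2: 3127×u ≡ 3433 (mod 3670).
3127⁻¹ ≡ 1933 (mod 3670).
u ≡ 1933×3433 ≡ 629 (mod 3670).
The smallest non-negative solution is u = 629.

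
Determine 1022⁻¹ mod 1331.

1275

Run the extended Euclidean algorithm:
1331 = 1*1022 + 309
1022 = 3*309 + 95
309 = 3*95 + 24
95 = 3*24 + 23
24 = 1*23 + 1
23 = 23*1 + 0
gcd(1022, 1331) = 1, so the inverse exists.
Back-substitute for 1:
1 = 1*24 − 1*23
  = −1*95 + 4*24
  = 4*309 − 13*95
  = −13*1022 + 43*309
  = 43*1331 − 56*1022
So 1022⁻¹ ≡ −56 ≡ 1275 (mod 1331).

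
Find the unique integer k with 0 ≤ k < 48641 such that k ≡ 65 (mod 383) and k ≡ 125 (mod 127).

11555

383⁻¹ mod 127: 383·64 ≡ 1 (mod 127), so 383⁻¹ ≡ 64.
k = 65 + 383·((125 − 65)·64 mod 127) = 65 + 383·30 = 11555.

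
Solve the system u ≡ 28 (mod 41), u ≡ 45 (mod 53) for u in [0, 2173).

151

41⁻¹ mod 53: 41*22 ≡ 1 (mod 53), so 41⁻¹ ≡ 22.
u = 28 + 41*((45 − 28)*22 mod 53) = 28 + 41*3 = 151.
Check: 151 mod 41 = 28, 151 mod 53 = 45. ✓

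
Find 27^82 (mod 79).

82 in binary is 1010010, i.e. 82 = 64 + 16 + 2.
27^1 ≡ 27 (mod 79)
27^2 ≡ 27^2 = 729 ≡ 18 (mod 79)
27^4 ≡ 18^2 = 324 ≡ 8 (mod 79)
27^8 ≡ 8^2 = 64 (mod 79)
27^16 ≡ 64^2 = 4096 ≡ 67 (mod 79)
27^32 ≡ 67^2 = 4489 ≡ 65 (mod 79)
27^64 ≡ 65^2 = 4225 ≡ 38 (mod 79)
27^82 = 27^64 · 27^16 · 27^2 ≡ 38 · 67 · 18 (mod 79).
Accumulate the product:
38 · 67 = 2546 ≡ 18
18 · 18 = 324 ≡ 8

8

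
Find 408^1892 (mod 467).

Using repeated squaring:
408^1 ≡ 408 (mod 467)
408^2 ≡ 408^2 = 166464 ≡ 212 (mod 467)
408^4 ≡ 212^2 = 44944 ≡ 112 (mod 467)
408^8 ≡ 112^2 = 12544 ≡ 402 (mod 467)
408^16 ≡ 402^2 = 161604 ≡ 22 (mod 467)
408^32 ≡ 22^2 = 484 ≡ 17 (mod 467)
408^64 ≡ 17^2 = 289 (mod 467)
408^128 ≡ 289^2 = 83521 ≡ 395 (mod 467)
408^256 ≡ 395^2 = 156025 ≡ 47 (mod 467)
408^512 ≡ 47^2 = 2209 ≡ 341 (mod 467)
408^1024 ≡ 341^2 = 116281 ≡ 465 (mod 467)
408^1892 = 408^1024 * 408^512 * 408^256 * 408^64 * 408^32 * 408^4 ≡ 465 * 341 * 47 * 289 * 17 * 112 (mod 467).
Accumulate the product:
465 * 341 = 158565 ≡ 252
252 * 47 = 11844 ≡ 169
169 * 289 = 48841 ≡ 273
273 * 17 = 4641 ≡ 438
438 * 112 = 49056 ≡ 21

21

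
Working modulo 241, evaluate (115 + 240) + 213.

115 + 240 = 355 ≡ 114 (mod 241)
114 + 213 = 327 ≡ 86 (mod 241)

86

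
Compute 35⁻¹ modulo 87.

5

By the extended Euclidean algorithm:
87 = 2×35 + 17
35 = 2×17 + 1
17 = 17×1 + 0
gcd(35, 87) = 1, so the inverse exists.
Bézout: 1 = −2×87 + 5×35.
So 35⁻¹ ≡ 5 (mod 87).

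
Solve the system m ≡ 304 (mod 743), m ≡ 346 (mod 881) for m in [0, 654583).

28538

743⁻¹ mod 881: 743·798 ≡ 1 (mod 881), so 743⁻¹ ≡ 798.
m = 304 + 743·((346 − 304)·798 mod 881) = 304 + 743·38 = 28538.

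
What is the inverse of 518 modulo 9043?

6372

Apply the Euclidean algorithm and back-substitute:
9043 = 17×518 + 237
518 = 2×237 + 44
237 = 5×44 + 17
44 = 2×17 + 10
17 = 1×10 + 7
10 = 1×7 + 3
7 = 2×3 + 1
3 = 3×1 + 0
gcd(518, 9043) = 1, so the inverse exists.
Back-substitute for 1:
1 = 1×7 − 2×3
  = −2×10 + 3×7
  = 3×17 − 5×10
  = −5×44 + 13×17
  = 13×237 − 70×44
  = −70×518 + 153×237
  = 153×9043 − 2671×518
So 518⁻¹ ≡ −2671 ≡ 6372 (mod 9043).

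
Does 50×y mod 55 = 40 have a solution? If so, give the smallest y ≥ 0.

3

gcd(50, 55) = 5, and 5 | 40, so solutions exist.
Divide through by 5: 10×y ≡ 8 mod 11.
10⁻¹ ≡ 10 (mod 11).
y ≡ 10×8 ≡ 3 (mod 11).
The smallest non-negative solution is y = 3.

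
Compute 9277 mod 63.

9277 = 147*63 + 16, so 9277 ≡ 16 (mod 63).

16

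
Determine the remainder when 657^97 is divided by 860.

97 in binary is 1100001, i.e. 97 = 64 + 32 + 1.
657^1 ≡ 657 (mod 860)
657^2 ≡ 657^2 = 431649 ≡ 789 (mod 860)
657^4 ≡ 789^2 = 622521 ≡ 741 (mod 860)
657^8 ≡ 741^2 = 549081 ≡ 401 (mod 860)
657^16 ≡ 401^2 = 160801 ≡ 841 (mod 860)
657^32 ≡ 841^2 = 707281 ≡ 361 (mod 860)
657^64 ≡ 361^2 = 130321 ≡ 461 (mod 860)
657^97 = 657^64 * 657^32 * 657^1 ≡ 461 * 361 * 657 (mod 860).
Accumulate the product:
461 * 361 = 166421 ≡ 441
441 * 657 = 289737 ≡ 777

777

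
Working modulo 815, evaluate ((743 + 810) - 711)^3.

743 + 810 = 1553 ≡ 738 (mod 815)
738 - 711 = 27
(27)^3 ≡ 123 (mod 815)

123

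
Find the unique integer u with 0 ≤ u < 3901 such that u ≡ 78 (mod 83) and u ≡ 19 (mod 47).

2651

83⁻¹ mod 47: 83·17 ≡ 1 (mod 47), so 83⁻¹ ≡ 17.
u = 78 + 83·((19 − 78)·17 mod 47) = 78 + 83·31 = 2651.
Check: 2651 mod 83 = 78, 2651 mod 47 = 19. ✓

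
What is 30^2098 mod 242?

192

Using repeated squaring:
2098 in binary is 100000110010, i.e. 2098 = 2048 + 32 + 16 + 2.
30^1 ≡ 30 (mod 242)
30^2 ≡ 30^2 = 900 ≡ 174 (mod 242)
30^4 ≡ 174^2 = 30276 ≡ 26 (mod 242)
30^8 ≡ 26^2 = 676 ≡ 192 (mod 242)
30^16 ≡ 192^2 = 36864 ≡ 80 (mod 242)
30^32 ≡ 80^2 = 6400 ≡ 108 (mod 242)
30^64 ≡ 108^2 = 11664 ≡ 48 (mod 242)
30^128 ≡ 48^2 = 2304 ≡ 126 (mod 242)
30^256 ≡ 126^2 = 15876 ≡ 146 (mod 242)
30^512 ≡ 146^2 = 21316 ≡ 20 (mod 242)
30^1024 ≡ 20^2 = 400 ≡ 158 (mod 242)
30^2048 ≡ 158^2 = 24964 ≡ 38 (mod 242)
30^2098 = 30^2048 · 30^32 · 30^16 · 30^2 ≡ 38 · 108 · 80 · 174 (mod 242).
Accumulate the product:
38 · 108 = 4104 ≡ 232
232 · 80 = 18560 ≡ 168
168 · 174 = 29232 ≡ 192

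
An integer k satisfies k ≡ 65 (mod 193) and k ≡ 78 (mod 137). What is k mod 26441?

193⁻¹ mod 137: 193×115 ≡ 1 (mod 137), so 193⁻¹ ≡ 115.
k = 65 + 193×((78 − 65)×115 mod 137) = 65 + 193×125 = 24190.

24190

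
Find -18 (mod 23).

5

-18 = -1×23 + 5, so -18 ≡ 5 (mod 23).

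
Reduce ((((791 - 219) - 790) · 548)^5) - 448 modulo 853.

791 - 219 = 572
572 - 790 = -218 ≡ 635 (mod 853)
635 · 548 = 347980 ≡ 809 (mod 853)
(809)^5 ≡ 237 (mod 853)
237 - 448 = -211 ≡ 642 (mod 853)

642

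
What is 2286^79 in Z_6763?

Compute successive squares:
2286^1 ≡ 2286 (mod 6763)
2286^2 ≡ 2286^2 = 5225796 ≡ 4760 (mod 6763)
2286^4 ≡ 4760^2 = 22657600 ≡ 1550 (mod 6763)
2286^8 ≡ 1550^2 = 2402500 ≡ 1635 (mod 6763)
2286^16 ≡ 1635^2 = 2673225 ≡ 1840 (mod 6763)
2286^32 ≡ 1840^2 = 3385600 ≡ 4100 (mod 6763)
2286^64 ≡ 4100^2 = 16810000 ≡ 3945 (mod 6763)
2286^79 = 2286^64 × 2286^8 × 2286^4 × 2286^2 × 2286^1 ≡ 3945 × 1635 × 1550 × 4760 × 2286 (mod 6763).
Accumulate the product:
3945 × 1635 = 6450075 ≡ 4936
4936 × 1550 = 7650800 ≡ 1847
1847 × 4760 = 8791720 ≡ 6583
6583 × 2286 = 15048738 ≡ 1063

1063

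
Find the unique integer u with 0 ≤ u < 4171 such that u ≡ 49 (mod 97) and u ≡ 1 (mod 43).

97⁻¹ mod 43: 97*4 ≡ 1 (mod 43), so 97⁻¹ ≡ 4.
u = 49 + 97*((1 − 49)*4 mod 43) = 49 + 97*23 = 2280.
Check: 2280 mod 97 = 49, 2280 mod 43 = 1. ✓

2280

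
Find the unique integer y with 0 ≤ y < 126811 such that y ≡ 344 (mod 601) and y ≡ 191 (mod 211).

601⁻¹ mod 211: 601×178 ≡ 1 (mod 211), so 601⁻¹ ≡ 178.
y = 344 + 601×((191 − 344)×178 mod 211) = 344 + 601×196 = 118140.
Check: 118140 mod 601 = 344, 118140 mod 211 = 191. ✓

118140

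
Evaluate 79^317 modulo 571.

566

317 in binary is 100111101, i.e. 317 = 256 + 32 + 16 + 8 + 4 + 1.
79^1 ≡ 79 (mod 571)
79^2 ≡ 79^2 = 6241 ≡ 531 (mod 571)
79^4 ≡ 531^2 = 281961 ≡ 458 (mod 571)
79^8 ≡ 458^2 = 209764 ≡ 207 (mod 571)
79^16 ≡ 207^2 = 42849 ≡ 24 (mod 571)
79^32 ≡ 24^2 = 576 ≡ 5 (mod 571)
79^64 ≡ 5^2 = 25 (mod 571)
79^128 ≡ 25^2 = 625 ≡ 54 (mod 571)
79^256 ≡ 54^2 = 2916 ≡ 61 (mod 571)
79^317 = 79^256 × 79^32 × 79^16 × 79^8 × 79^4 × 79^1 ≡ 61 × 5 × 24 × 207 × 458 × 79 (mod 571).
Accumulate the product:
61 × 5 = 305
305 × 24 = 7320 ≡ 468
468 × 207 = 96876 ≡ 377
377 × 458 = 172666 ≡ 224
224 × 79 = 17696 ≡ 566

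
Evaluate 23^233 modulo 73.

233 in binary is 11101001, i.e. 233 = 128 + 64 + 32 + 8 + 1.
23^1 ≡ 23 (mod 73)
23^2 ≡ 23^2 = 529 ≡ 18 (mod 73)
23^4 ≡ 18^2 = 324 ≡ 32 (mod 73)
23^8 ≡ 32^2 = 1024 ≡ 2 (mod 73)
23^16 ≡ 2^2 = 4 (mod 73)
23^32 ≡ 4^2 = 16 (mod 73)
23^64 ≡ 16^2 = 256 ≡ 37 (mod 73)
23^128 ≡ 37^2 = 1369 ≡ 55 (mod 73)
23^233 = 23^128 × 23^64 × 23^32 × 23^8 × 23^1 ≡ 55 × 37 × 16 × 2 × 23 (mod 73).
Accumulate the product:
55 × 37 = 2035 ≡ 64
64 × 16 = 1024 ≡ 2
2 × 2 = 4
4 × 23 = 92 ≡ 19

19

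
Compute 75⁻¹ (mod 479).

198

479 = 6*75 + 29
75 = 2*29 + 17
29 = 1*17 + 12
17 = 1*12 + 5
12 = 2*5 + 2
5 = 2*2 + 1
2 = 2*1 + 0
gcd(75, 479) = 1, so the inverse exists.
Bézout: 1 = −31*479 + 198*75.
So 75⁻¹ ≡ 198 (mod 479).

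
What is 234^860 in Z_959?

296

234^1 ≡ 234 (mod 959)
234^2 ≡ 234^2 = 54756 ≡ 93 (mod 959)
234^4 ≡ 93^2 = 8649 ≡ 18 (mod 959)
234^8 ≡ 18^2 = 324 (mod 959)
234^16 ≡ 324^2 = 104976 ≡ 445 (mod 959)
234^32 ≡ 445^2 = 198025 ≡ 471 (mod 959)
234^64 ≡ 471^2 = 221841 ≡ 312 (mod 959)
234^128 ≡ 312^2 = 97344 ≡ 485 (mod 959)
234^256 ≡ 485^2 = 235225 ≡ 270 (mod 959)
234^512 ≡ 270^2 = 72900 ≡ 16 (mod 959)
234^860 = 234^512 * 234^256 * 234^64 * 234^16 * 234^8 * 234^4 ≡ 16 * 270 * 312 * 445 * 324 * 18 (mod 959).
Accumulate the product:
16 * 270 = 4320 ≡ 484
484 * 312 = 151008 ≡ 445
445 * 445 = 198025 ≡ 471
471 * 324 = 152604 ≡ 123
123 * 18 = 2214 ≡ 296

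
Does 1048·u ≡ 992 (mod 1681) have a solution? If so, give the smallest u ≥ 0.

gcd(1048, 1681) = 1, so a unique solution mod 1681 exists.
1048⁻¹ ≡ 640 (mod 1681).
u ≡ 640·992 ≡ 1143 (mod 1681).

1143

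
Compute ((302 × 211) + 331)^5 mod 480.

302 × 211 = 63722 ≡ 362 (mod 480)
362 + 331 = 693 ≡ 213 (mod 480)
(213)^5 ≡ 453 (mod 480)

453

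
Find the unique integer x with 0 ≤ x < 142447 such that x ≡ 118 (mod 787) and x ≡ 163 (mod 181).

787⁻¹ mod 181: 787×23 ≡ 1 (mod 181), so 787⁻¹ ≡ 23.
x = 118 + 787×((163 − 118)×23 mod 181) = 118 + 787×130 = 102428.
Check: 102428 mod 787 = 118, 102428 mod 181 = 163. ✓

102428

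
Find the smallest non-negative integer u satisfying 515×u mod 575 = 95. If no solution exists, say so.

gcd(515, 575) = 5, and 5 | 95, so solutions exist.
Divide through by 5: 103×u mod 115 = 19.
103⁻¹ ≡ 67 (mod 115).
u ≡ 67×19 ≡ 8 (mod 115).
The smallest non-negative solution is u = 8.

8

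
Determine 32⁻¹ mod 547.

547 = 17·32 + 3
32 = 10·3 + 2
3 = 1·2 + 1
2 = 2·1 + 0
gcd(32, 547) = 1, so the inverse exists.
Back-substitute for 1:
1 = 1·3 − 1·2
  = −1·32 + 11·3
  = 11·547 − 188·32
So 32⁻¹ ≡ −188 ≡ 359 (mod 547).

359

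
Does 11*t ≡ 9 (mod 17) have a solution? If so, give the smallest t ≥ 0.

7

gcd(11, 17) = 1, so a unique solution mod 17 exists.
11⁻¹ ≡ 14 (mod 17).
t ≡ 14*9 ≡ 7 (mod 17).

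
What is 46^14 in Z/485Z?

221

14 in binary is 1110, i.e. 14 = 8 + 4 + 2.
46^1 ≡ 46 (mod 485)
46^2 ≡ 46^2 = 2116 ≡ 176 (mod 485)
46^4 ≡ 176^2 = 30976 ≡ 421 (mod 485)
46^8 ≡ 421^2 = 177241 ≡ 216 (mod 485)
46^14 = 46^8 × 46^4 × 46^2 ≡ 216 × 421 × 176 (mod 485).
Accumulate the product:
216 × 421 = 90936 ≡ 241
241 × 176 = 42416 ≡ 221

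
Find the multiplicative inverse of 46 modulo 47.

Apply the Euclidean algorithm and back-substitute:
47 = 1·46 + 1
46 = 46·1 + 0
gcd(46, 47) = 1, so the inverse exists.
Back-substitute for 1:
1 = 1·47 − 1·46
So 46⁻¹ ≡ −1 ≡ 46 (mod 47).

46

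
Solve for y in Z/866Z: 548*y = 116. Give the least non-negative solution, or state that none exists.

gcd(548, 866) = 2, and 2 | 116, so solutions exist.
Divide through by 2: 274*y ≡ 58 (mod 433).
274⁻¹ ≡ 305 (mod 433).
y ≡ 305*58 ≡ 370 (mod 433).
The smallest non-negative solution is y = 370.

370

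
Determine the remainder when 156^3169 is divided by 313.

166

3169 in binary is 110001100001, i.e. 3169 = 2048 + 1024 + 64 + 32 + 1.
156^1 ≡ 156 (mod 313)
156^2 ≡ 156^2 = 24336 ≡ 235 (mod 313)
156^4 ≡ 235^2 = 55225 ≡ 137 (mod 313)
156^8 ≡ 137^2 = 18769 ≡ 302 (mod 313)
156^16 ≡ 302^2 = 91204 ≡ 121 (mod 313)
156^32 ≡ 121^2 = 14641 ≡ 243 (mod 313)
156^64 ≡ 243^2 = 59049 ≡ 205 (mod 313)
156^128 ≡ 205^2 = 42025 ≡ 83 (mod 313)
156^256 ≡ 83^2 = 6889 ≡ 3 (mod 313)
156^512 ≡ 3^2 = 9 (mod 313)
156^1024 ≡ 9^2 = 81 (mod 313)
156^2048 ≡ 81^2 = 6561 ≡ 301 (mod 313)
156^3169 = 156^2048 * 156^1024 * 156^64 * 156^32 * 156^1 ≡ 301 * 81 * 205 * 243 * 156 (mod 313).
Accumulate the product:
301 * 81 = 24381 ≡ 280
280 * 205 = 57400 ≡ 121
121 * 243 = 29403 ≡ 294
294 * 156 = 45864 ≡ 166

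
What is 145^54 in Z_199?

Compute successive squares:
145^1 ≡ 145 (mod 199)
145^2 ≡ 145^2 = 21025 ≡ 130 (mod 199)
145^4 ≡ 130^2 = 16900 ≡ 184 (mod 199)
145^8 ≡ 184^2 = 33856 ≡ 26 (mod 199)
145^16 ≡ 26^2 = 676 ≡ 79 (mod 199)
145^32 ≡ 79^2 = 6241 ≡ 72 (mod 199)
145^54 = 145^32 * 145^16 * 145^4 * 145^2 ≡ 72 * 79 * 184 * 130 (mod 199).
Accumulate the product:
72 * 79 = 5688 ≡ 116
116 * 184 = 21344 ≡ 51
51 * 130 = 6630 ≡ 63

63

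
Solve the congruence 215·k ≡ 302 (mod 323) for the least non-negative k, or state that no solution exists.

63

gcd(215, 323) = 1, so a unique solution mod 323 exists.
215⁻¹ ≡ 320 (mod 323).
k ≡ 320·302 ≡ 63 (mod 323).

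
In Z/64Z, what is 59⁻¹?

51

Run the extended Euclidean algorithm:
64 = 1*59 + 5
59 = 11*5 + 4
5 = 1*4 + 1
4 = 4*1 + 0
gcd(59, 64) = 1, so the inverse exists.
Back-substitute for 1:
1 = 1*5 − 1*4
  = −1*59 + 12*5
  = 12*64 − 13*59
So 59⁻¹ ≡ −13 ≡ 51 (mod 64).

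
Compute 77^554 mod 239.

554 in binary is 1000101010, i.e. 554 = 512 + 32 + 8 + 2.
77^1 ≡ 77 (mod 239)
77^2 ≡ 77^2 = 5929 ≡ 193 (mod 239)
77^4 ≡ 193^2 = 37249 ≡ 204 (mod 239)
77^8 ≡ 204^2 = 41616 ≡ 30 (mod 239)
77^16 ≡ 30^2 = 900 ≡ 183 (mod 239)
77^32 ≡ 183^2 = 33489 ≡ 29 (mod 239)
77^64 ≡ 29^2 = 841 ≡ 124 (mod 239)
77^128 ≡ 124^2 = 15376 ≡ 80 (mod 239)
77^256 ≡ 80^2 = 6400 ≡ 186 (mod 239)
77^512 ≡ 186^2 = 34596 ≡ 180 (mod 239)
77^554 = 77^512 × 77^32 × 77^8 × 77^2 ≡ 180 × 29 × 30 × 193 (mod 239).
Accumulate the product:
180 × 29 = 5220 ≡ 201
201 × 30 = 6030 ≡ 55
55 × 193 = 10615 ≡ 99

99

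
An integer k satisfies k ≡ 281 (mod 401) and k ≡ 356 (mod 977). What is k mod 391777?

279778

401⁻¹ mod 977: 401*843 ≡ 1 (mod 977), so 401⁻¹ ≡ 843.
k = 281 + 401*((356 − 281)*843 mod 977) = 281 + 401*697 = 279778.
Check: 279778 mod 401 = 281, 279778 mod 977 = 356. ✓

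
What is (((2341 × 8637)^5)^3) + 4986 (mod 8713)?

4230

2341 × 8637 = 20219217 ≡ 5057 (mod 8713)
(5057)^5 ≡ 8660 (mod 8713)
(8660)^3 ≡ 7957 (mod 8713)
7957 + 4986 = 12943 ≡ 4230 (mod 8713)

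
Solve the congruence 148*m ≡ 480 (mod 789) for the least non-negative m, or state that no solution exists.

gcd(148, 789) = 1, so a unique solution mod 789 exists.
148⁻¹ ≡ 16 (mod 789).
m ≡ 16*480 ≡ 579 (mod 789).

579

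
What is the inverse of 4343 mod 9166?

3189

Apply the Euclidean algorithm and back-substitute:
9166 = 2*4343 + 480
4343 = 9*480 + 23
480 = 20*23 + 20
23 = 1*20 + 3
20 = 6*3 + 2
3 = 1*2 + 1
2 = 2*1 + 0
gcd(4343, 9166) = 1, so the inverse exists.
Back-substitute for 1:
1 = 1*3 − 1*2
  = −1*20 + 7*3
  = 7*23 − 8*20
  = −8*480 + 167*23
  = 167*4343 − 1511*480
  = −1511*9166 + 3189*4343
So 4343⁻¹ ≡ 3189 (mod 9166).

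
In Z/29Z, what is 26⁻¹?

29 = 1×26 + 3
26 = 8×3 + 2
3 = 1×2 + 1
2 = 2×1 + 0
gcd(26, 29) = 1, so the inverse exists.
Back-substitute for 1:
1 = 1×3 − 1×2
  = −1×26 + 9×3
  = 9×29 − 10×26
So 26⁻¹ ≡ −10 ≡ 19 (mod 29).

19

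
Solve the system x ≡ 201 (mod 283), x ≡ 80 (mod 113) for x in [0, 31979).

27652

283⁻¹ mod 113: 283*2 ≡ 1 (mod 113), so 283⁻¹ ≡ 2.
x = 201 + 283*((80 − 201)*2 mod 113) = 201 + 283*97 = 27652.
Check: 27652 mod 283 = 201, 27652 mod 113 = 80. ✓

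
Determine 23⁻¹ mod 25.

12

25 = 1×23 + 2
23 = 11×2 + 1
2 = 2×1 + 0
gcd(23, 25) = 1, so the inverse exists.
Bézout: 1 = −11×25 + 12×23.
So 23⁻¹ ≡ 12 (mod 25).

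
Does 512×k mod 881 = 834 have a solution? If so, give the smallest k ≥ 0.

714

gcd(512, 881) = 1, so a unique solution mod 881 exists.
512⁻¹ ≡ 191 (mod 881).
k ≡ 191×834 ≡ 714 (mod 881).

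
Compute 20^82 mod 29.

24

By square-and-multiply:
82 in binary is 1010010, i.e. 82 = 64 + 16 + 2.
20^1 ≡ 20 (mod 29)
20^2 ≡ 20^2 = 400 ≡ 23 (mod 29)
20^4 ≡ 23^2 = 529 ≡ 7 (mod 29)
20^8 ≡ 7^2 = 49 ≡ 20 (mod 29)
20^16 ≡ 20^2 = 400 ≡ 23 (mod 29)
20^32 ≡ 23^2 = 529 ≡ 7 (mod 29)
20^64 ≡ 7^2 = 49 ≡ 20 (mod 29)
20^82 = 20^64 * 20^16 * 20^2 ≡ 20 * 23 * 23 (mod 29).
Accumulate the product:
20 * 23 = 460 ≡ 25
25 * 23 = 575 ≡ 24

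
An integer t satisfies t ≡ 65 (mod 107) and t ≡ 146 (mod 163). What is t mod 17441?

15794

107⁻¹ mod 163: 107*32 ≡ 1 (mod 163), so 107⁻¹ ≡ 32.
t = 65 + 107*((146 − 65)*32 mod 163) = 65 + 107*147 = 15794.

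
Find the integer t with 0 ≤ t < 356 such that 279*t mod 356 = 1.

356 = 1·279 + 77
279 = 3·77 + 48
77 = 1·48 + 29
48 = 1·29 + 19
29 = 1·19 + 10
19 = 1·10 + 9
10 = 1·9 + 1
9 = 9·1 + 0
gcd(279, 356) = 1, so the inverse exists.
Bézout: 1 = 29·356 − 37·279.
So 279⁻¹ ≡ −37 ≡ 319 (mod 356).

319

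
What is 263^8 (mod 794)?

357

Compute successive squares:
263^1 ≡ 263 (mod 794)
263^2 ≡ 263^2 = 69169 ≡ 91 (mod 794)
263^4 ≡ 91^2 = 8281 ≡ 341 (mod 794)
263^8 ≡ 341^2 = 116281 ≡ 357 (mod 794)
So 263^8 ≡ 357 (mod 794).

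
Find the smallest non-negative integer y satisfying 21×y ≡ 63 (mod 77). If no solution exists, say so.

3

gcd(21, 77) = 7, and 7 | 63, so solutions exist.
Divide through by 7: 3×y ≡ 9 mod 11.
3⁻¹ ≡ 4 (mod 11).
y ≡ 4×9 ≡ 3 (mod 11).
The smallest non-negative solution is y = 3.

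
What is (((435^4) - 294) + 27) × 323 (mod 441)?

294

(435)^4 ≡ 414 (mod 441)
414 - 294 = 120
120 + 27 = 147
147 × 323 = 47481 ≡ 294 (mod 441)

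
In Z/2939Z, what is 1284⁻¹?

1925

By the extended Euclidean algorithm:
2939 = 2×1284 + 371
1284 = 3×371 + 171
371 = 2×171 + 29
171 = 5×29 + 26
29 = 1×26 + 3
26 = 8×3 + 2
3 = 1×2 + 1
2 = 2×1 + 0
gcd(1284, 2939) = 1, so the inverse exists.
Back-substitute for 1:
1 = 1×3 − 1×2
  = −1×26 + 9×3
  = 9×29 − 10×26
  = −10×171 + 59×29
  = 59×371 − 128×171
  = −128×1284 + 443×371
  = 443×2939 − 1014×1284
So 1284⁻¹ ≡ −1014 ≡ 1925 (mod 2939).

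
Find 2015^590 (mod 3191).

2001

590 in binary is 1001001110, i.e. 590 = 512 + 64 + 8 + 4 + 2.
2015^1 ≡ 2015 (mod 3191)
2015^2 ≡ 2015^2 = 4060225 ≡ 1273 (mod 3191)
2015^4 ≡ 1273^2 = 1620529 ≡ 2692 (mod 3191)
2015^8 ≡ 2692^2 = 7246864 ≡ 103 (mod 3191)
2015^16 ≡ 103^2 = 10609 ≡ 1036 (mod 3191)
2015^32 ≡ 1036^2 = 1073296 ≡ 1120 (mod 3191)
2015^64 ≡ 1120^2 = 1254400 ≡ 337 (mod 3191)
2015^128 ≡ 337^2 = 113569 ≡ 1884 (mod 3191)
2015^256 ≡ 1884^2 = 3549456 ≡ 1064 (mod 3191)
2015^512 ≡ 1064^2 = 1132096 ≡ 2482 (mod 3191)
2015^590 = 2015^512 × 2015^64 × 2015^8 × 2015^4 × 2015^2 ≡ 2482 × 337 × 103 × 2692 × 1273 (mod 3191).
Accumulate the product:
2482 × 337 = 836434 ≡ 392
392 × 103 = 40376 ≡ 2084
2084 × 2692 = 5610128 ≡ 350
350 × 1273 = 445550 ≡ 2001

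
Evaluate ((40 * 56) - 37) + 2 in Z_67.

61

40 * 56 = 2240 ≡ 29 (mod 67)
29 - 37 = -8 ≡ 59 (mod 67)
59 + 2 = 61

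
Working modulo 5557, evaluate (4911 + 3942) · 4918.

5516

4911 + 3942 = 8853 ≡ 3296 (mod 5557)
3296 · 4918 = 16209728 ≡ 5516 (mod 5557)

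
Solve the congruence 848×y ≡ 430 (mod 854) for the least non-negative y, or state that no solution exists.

213

gcd(848, 854) = 2, and 2 | 430, so solutions exist.
Divide through by 2: 424×y ≡ 215 mod 427.
424⁻¹ ≡ 142 (mod 427).
y ≡ 142×215 ≡ 213 (mod 427).
The smallest non-negative solution is y = 213.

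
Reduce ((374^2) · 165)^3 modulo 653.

341

(374)^2 ≡ 134 (mod 653)
134 · 165 = 22110 ≡ 561 (mod 653)
(561)^3 ≡ 341 (mod 653)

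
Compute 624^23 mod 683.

6

Compute successive squares:
23 in binary is 10111, i.e. 23 = 16 + 4 + 2 + 1.
624^1 ≡ 624 (mod 683)
624^2 ≡ 624^2 = 389376 ≡ 66 (mod 683)
624^4 ≡ 66^2 = 4356 ≡ 258 (mod 683)
624^8 ≡ 258^2 = 66564 ≡ 313 (mod 683)
624^16 ≡ 313^2 = 97969 ≡ 300 (mod 683)
624^23 = 624^16 · 624^4 · 624^2 · 624^1 ≡ 300 · 258 · 66 · 624 (mod 683).
Accumulate the product:
300 · 258 = 77400 ≡ 221
221 · 66 = 14586 ≡ 243
243 · 624 = 151632 ≡ 6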